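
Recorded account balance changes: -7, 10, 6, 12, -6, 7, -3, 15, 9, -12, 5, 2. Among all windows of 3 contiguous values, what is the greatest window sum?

28

(-7, 10, 6) → sum 9
(10, 6, 12) → sum 28
(6, 12, -6) → sum 12
(12, -6, 7) → sum 13
(-6, 7, -3) → sum -2
(7, -3, 15) → sum 19
(-3, 15, 9) → sum 21
(15, 9, -12) → sum 12
(9, -12, 5) → sum 2
(-12, 5, 2) → sum -5
Greatest of these is 28.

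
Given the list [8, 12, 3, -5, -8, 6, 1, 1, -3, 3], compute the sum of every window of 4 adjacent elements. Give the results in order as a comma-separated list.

18, 2, -4, -6, 0, 5, 2

(8, 12, 3, -5) → sum 18
(12, 3, -5, -8) → sum 2
(3, -5, -8, 6) → sum -4
(-5, -8, 6, 1) → sum -6
(-8, 6, 1, 1) → sum 0
(6, 1, 1, -3) → sum 5
(1, 1, -3, 3) → sum 2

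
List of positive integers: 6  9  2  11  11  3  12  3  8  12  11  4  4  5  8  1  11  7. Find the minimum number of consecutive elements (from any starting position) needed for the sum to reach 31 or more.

add 6: running sum 6 < 31
add 9: running sum 15 < 31
add 2: running sum 17 < 31
add 11: running sum 28 < 31
add 11: shortest ending here [9, 2, 11, 11] sum 33, len 4
add 3: shortest ending here [9, 2, 11, 11, 3] sum 36, len 5
add 12: shortest ending here [11, 11, 3, 12] sum 37, len 4
add 3: shortest ending here [11, 11, 3, 12, 3] sum 40, len 5
add 8: shortest ending here [11, 3, 12, 3, 8] sum 37, len 5
add 12: shortest ending here [12, 3, 8, 12] sum 35, len 4
add 11: shortest ending here [8, 12, 11] sum 31, len 3
add 4: shortest ending here [8, 12, 11, 4] sum 35, len 4
add 4: shortest ending here [12, 11, 4, 4] sum 31, len 4
add 5: shortest ending here [12, 11, 4, 4, 5] sum 36, len 5
add 8: shortest ending here [11, 4, 4, 5, 8] sum 32, len 5
add 1: shortest ending here [11, 4, 4, 5, 8, 1] sum 33, len 6
add 11: shortest ending here [4, 4, 5, 8, 1, 11] sum 33, len 6
add 7: shortest ending here [5, 8, 1, 11, 7] sum 32, len 5
Shortest qualifying length: 3.

3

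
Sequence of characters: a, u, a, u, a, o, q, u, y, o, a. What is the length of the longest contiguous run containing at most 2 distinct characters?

5

[a] 1 distinct, len 1
[a, u] 2 distinct, len 2
[a, u, a] 2 distinct, len 3
[a, u, a, u] 2 distinct, len 4
[a, u, a, u, a] 2 distinct, len 5
[a, o] 2 distinct, len 2
[o, q] 2 distinct, len 2
[q, u] 2 distinct, len 2
[u, y] 2 distinct, len 2
[y, o] 2 distinct, len 2
[o, a] 2 distinct, len 2
Longest length with ≤2 distinct: 5.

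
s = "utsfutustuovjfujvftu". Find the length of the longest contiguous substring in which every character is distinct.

7

add u: [u] len 1
add t: [u, t] len 2
add s: [u, t, s] len 3
add f: [u, t, s, f] len 4
add u (repeat u, move left end past it): [t, s, f, u] len 4
add t (repeat t, move left end past it): [s, f, u, t] len 4
add u (repeat u, move left end past it): [t, u] len 2
add s: [t, u, s] len 3
add t (repeat t, move left end past it): [u, s, t] len 3
add u (repeat u, move left end past it): [s, t, u] len 3
add o: [s, t, u, o] len 4
add v: [s, t, u, o, v] len 5
add j: [s, t, u, o, v, j] len 6
add f: [s, t, u, o, v, j, f] len 7
add u (repeat u, move left end past it): [o, v, j, f, u] len 5
add j (repeat j, move left end past it): [f, u, j] len 3
add v: [f, u, j, v] len 4
add f (repeat f, move left end past it): [u, j, v, f] len 4
add t: [u, j, v, f, t] len 5
add u (repeat u, move left end past it): [j, v, f, t, u] len 5
Longest all-distinct length: 7.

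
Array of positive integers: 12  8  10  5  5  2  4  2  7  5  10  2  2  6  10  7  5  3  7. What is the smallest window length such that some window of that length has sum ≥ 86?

15

Extend right; whenever the sum reaches 86, record the length and shrink from the left:
add 12: running sum 12 < 86
add 8: running sum 20 < 86
add 10: running sum 30 < 86
add 5: running sum 35 < 86
add 5: running sum 40 < 86
add 2: running sum 42 < 86
add 4: running sum 46 < 86
add 2: running sum 48 < 86
add 7: running sum 55 < 86
add 5: running sum 60 < 86
add 10: running sum 70 < 86
add 2: running sum 72 < 86
add 2: running sum 74 < 86
add 6: running sum 80 < 86
end 14: [12, 8, 10, 5, 5, 2, 4, 2, 7, 5, 10, 2, 2, 6, 10] sum 90, len 15
end 15: [12, 8, 10, 5, 5, 2, 4, 2, 7, 5, 10, 2, 2, 6, 10, 7] sum 97, len 16
end 16: [8, 10, 5, 5, 2, 4, 2, 7, 5, 10, 2, 2, 6, 10, 7, 5] sum 90, len 16
end 17: [8, 10, 5, 5, 2, 4, 2, 7, 5, 10, 2, 2, 6, 10, 7, 5, 3] sum 93, len 17
end 18: [10, 5, 5, 2, 4, 2, 7, 5, 10, 2, 2, 6, 10, 7, 5, 3, 7] sum 92, len 17
Shortest qualifying length: 15.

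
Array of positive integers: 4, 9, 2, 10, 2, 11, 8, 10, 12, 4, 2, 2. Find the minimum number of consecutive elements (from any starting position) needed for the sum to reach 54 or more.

Extend right; whenever the sum reaches 54, record the length and shrink from the left:
add 4: running sum 4 < 54
add 9: running sum 13 < 54
add 2: running sum 15 < 54
add 10: running sum 25 < 54
add 2: running sum 27 < 54
add 11: running sum 38 < 54
add 8: running sum 46 < 54
end 7: [4, 9, 2, 10, 2, 11, 8, 10] sum 56, len 8
end 8: [2, 10, 2, 11, 8, 10, 12] sum 55, len 7
end 9: [10, 2, 11, 8, 10, 12, 4] sum 57, len 7
end 10: [10, 2, 11, 8, 10, 12, 4, 2] sum 59, len 8
end 11: [10, 2, 11, 8, 10, 12, 4, 2, 2] sum 61, len 9
Shortest qualifying length: 7.

7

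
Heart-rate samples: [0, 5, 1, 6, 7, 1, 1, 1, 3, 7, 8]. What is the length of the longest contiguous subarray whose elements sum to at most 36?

10

Extend to the right; shrink from the left whenever the sum exceeds 36:
[0] sum 0 len 1
[0, 5] sum 5 len 2
[0, 5, 1] sum 6 len 3
[0, 5, 1, 6] sum 12 len 4
[0, 5, 1, 6, 7] sum 19 len 5
[0, 5, 1, 6, 7, 1] sum 20 len 6
[0, 5, 1, 6, 7, 1, 1] sum 21 len 7
[0, 5, 1, 6, 7, 1, 1, 1] sum 22 len 8
[0, 5, 1, 6, 7, 1, 1, 1, 3] sum 25 len 9
[0, 5, 1, 6, 7, 1, 1, 1, 3, 7] sum 32 len 10
[1, 6, 7, 1, 1, 1, 3, 7, 8] sum 35 len 9
Longest length seen: 10.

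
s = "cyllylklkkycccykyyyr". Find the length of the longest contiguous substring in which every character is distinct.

3

[c] len 1
[c, y] len 2
[c, y, l] len 3
[l] len 1
[l, y] len 2
[y, l] len 2
[y, l, k] len 3
[k, l] len 2
[l, k] len 2
[k] len 1
[k, y] len 2
[k, y, c] len 3
[c] len 1
[c] len 1
[c, y] len 2
[c, y, k] len 3
[k, y] len 2
[y] len 1
[y] len 1
[y, r] len 2
Longest all-distinct length: 3.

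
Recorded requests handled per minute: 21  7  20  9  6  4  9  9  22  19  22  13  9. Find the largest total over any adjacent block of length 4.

76

21 7 20 9 → sum 57
7 20 9 6 → sum 42
20 9 6 4 → sum 39
9 6 4 9 → sum 28
6 4 9 9 → sum 28
4 9 9 22 → sum 44
9 9 22 19 → sum 59
9 22 19 22 → sum 72
22 19 22 13 → sum 76
19 22 13 9 → sum 63
Largest of these is 76.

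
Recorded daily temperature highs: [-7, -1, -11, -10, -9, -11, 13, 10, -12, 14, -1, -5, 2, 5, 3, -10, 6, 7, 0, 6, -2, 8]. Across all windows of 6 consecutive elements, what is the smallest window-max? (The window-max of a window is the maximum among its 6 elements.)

-1

(-7, -1, -11, -10, -9, -11) → max -1
(-1, -11, -10, -9, -11, 13) → max 13
(-11, -10, -9, -11, 13, 10) → max 13
(-10, -9, -11, 13, 10, -12) → max 13
(-9, -11, 13, 10, -12, 14) → max 14
(-11, 13, 10, -12, 14, -1) → max 14
(13, 10, -12, 14, -1, -5) → max 14
(10, -12, 14, -1, -5, 2) → max 14
(-12, 14, -1, -5, 2, 5) → max 14
(14, -1, -5, 2, 5, 3) → max 14
(-1, -5, 2, 5, 3, -10) → max 5
(-5, 2, 5, 3, -10, 6) → max 6
(2, 5, 3, -10, 6, 7) → max 7
(5, 3, -10, 6, 7, 0) → max 7
(3, -10, 6, 7, 0, 6) → max 7
(-10, 6, 7, 0, 6, -2) → max 7
(6, 7, 0, 6, -2, 8) → max 8
Smallest of these is -1.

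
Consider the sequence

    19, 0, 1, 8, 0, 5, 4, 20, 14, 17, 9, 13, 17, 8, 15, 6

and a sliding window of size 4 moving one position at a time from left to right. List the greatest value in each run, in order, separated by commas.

19, 8, 8, 8, 20, 20, 20, 20, 17, 17, 17, 17, 17

19 0 1 8 → max 19
0 1 8 0 → max 8
1 8 0 5 → max 8
8 0 5 4 → max 8
0 5 4 20 → max 20
5 4 20 14 → max 20
4 20 14 17 → max 20
20 14 17 9 → max 20
14 17 9 13 → max 17
17 9 13 17 → max 17
9 13 17 8 → max 17
13 17 8 15 → max 17
17 8 15 6 → max 17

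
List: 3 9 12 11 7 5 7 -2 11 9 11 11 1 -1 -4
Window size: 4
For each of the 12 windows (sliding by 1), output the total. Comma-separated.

Sliding a size-4 window across the 15 values:
(3, 9, 12, 11) → sum 35
(9, 12, 11, 7) → sum 39
(12, 11, 7, 5) → sum 35
(11, 7, 5, 7) → sum 30
(7, 5, 7, -2) → sum 17
(5, 7, -2, 11) → sum 21
(7, -2, 11, 9) → sum 25
(-2, 11, 9, 11) → sum 29
(11, 9, 11, 11) → sum 42
(9, 11, 11, 1) → sum 32
(11, 11, 1, -1) → sum 22
(11, 1, -1, -4) → sum 7

35, 39, 35, 30, 17, 21, 25, 29, 42, 32, 22, 7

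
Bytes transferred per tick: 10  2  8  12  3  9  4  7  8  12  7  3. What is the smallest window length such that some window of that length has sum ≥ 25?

add 10: running sum 10 < 25
add 2: running sum 12 < 25
add 8: running sum 20 < 25
add 12: shortest ending here [10, 2, 8, 12] sum 32, len 4
add 3: shortest ending here [2, 8, 12, 3] sum 25, len 4
add 9: shortest ending here [8, 12, 3, 9] sum 32, len 4
add 4: shortest ending here [12, 3, 9, 4] sum 28, len 4
add 7: shortest ending here [12, 3, 9, 4, 7] sum 35, len 5
add 8: shortest ending here [9, 4, 7, 8] sum 28, len 4
add 12: shortest ending here [7, 8, 12] sum 27, len 3
add 7: shortest ending here [8, 12, 7] sum 27, len 3
add 3: shortest ending here [8, 12, 7, 3] sum 30, len 4
Shortest qualifying length: 3.

3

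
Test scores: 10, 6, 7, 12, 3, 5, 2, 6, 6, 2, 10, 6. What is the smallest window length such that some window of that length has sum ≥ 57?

add 10: running sum 10 < 57
add 6: running sum 16 < 57
add 7: running sum 23 < 57
add 12: running sum 35 < 57
add 3: running sum 38 < 57
add 5: running sum 43 < 57
add 2: running sum 45 < 57
add 6: running sum 51 < 57
end 8: [10, 6, 7, 12, 3, 5, 2, 6, 6] sum 57, len 9
end 9: [10, 6, 7, 12, 3, 5, 2, 6, 6, 2] sum 59, len 10
end 10: [6, 7, 12, 3, 5, 2, 6, 6, 2, 10] sum 59, len 10
end 11: [7, 12, 3, 5, 2, 6, 6, 2, 10, 6] sum 59, len 10
Shortest qualifying length: 9.

9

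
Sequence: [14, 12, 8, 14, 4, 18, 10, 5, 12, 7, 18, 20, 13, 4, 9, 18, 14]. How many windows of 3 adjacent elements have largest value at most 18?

12

(14, 12, 8) → max 14  ≤ 18 ✓
(12, 8, 14) → max 14  ≤ 18 ✓
(8, 14, 4) → max 14  ≤ 18 ✓
(14, 4, 18) → max 18  ≤ 18 ✓
(4, 18, 10) → max 18  ≤ 18 ✓
(18, 10, 5) → max 18  ≤ 18 ✓
(10, 5, 12) → max 12  ≤ 18 ✓
(5, 12, 7) → max 12  ≤ 18 ✓
(12, 7, 18) → max 18  ≤ 18 ✓
(7, 18, 20) → max 20
(18, 20, 13) → max 20
(20, 13, 4) → max 20
(13, 4, 9) → max 13  ≤ 18 ✓
(4, 9, 18) → max 18  ≤ 18 ✓
(9, 18, 14) → max 18  ≤ 18 ✓
12 windows satisfy the condition.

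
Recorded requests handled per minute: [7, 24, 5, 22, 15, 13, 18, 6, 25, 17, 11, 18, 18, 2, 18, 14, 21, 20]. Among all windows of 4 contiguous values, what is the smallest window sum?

49

(7, 24, 5, 22) → sum 58
(24, 5, 22, 15) → sum 66
(5, 22, 15, 13) → sum 55
(22, 15, 13, 18) → sum 68
(15, 13, 18, 6) → sum 52
(13, 18, 6, 25) → sum 62
(18, 6, 25, 17) → sum 66
(6, 25, 17, 11) → sum 59
(25, 17, 11, 18) → sum 71
(17, 11, 18, 18) → sum 64
(11, 18, 18, 2) → sum 49
(18, 18, 2, 18) → sum 56
(18, 2, 18, 14) → sum 52
(2, 18, 14, 21) → sum 55
(18, 14, 21, 20) → sum 73
Smallest of these is 49.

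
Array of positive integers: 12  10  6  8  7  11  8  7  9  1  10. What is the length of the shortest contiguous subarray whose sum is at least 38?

Extend right; whenever the sum reaches 38, record the length and shrink from the left:
add 12: running sum 12 < 38
add 10: running sum 22 < 38
add 6: running sum 28 < 38
add 8: running sum 36 < 38
add 7: shortest ending here [12, 10, 6, 8, 7] sum 43, len 5
add 11: shortest ending here [10, 6, 8, 7, 11] sum 42, len 5
add 8: shortest ending here [6, 8, 7, 11, 8] sum 40, len 5
add 7: shortest ending here [8, 7, 11, 8, 7] sum 41, len 5
add 9: shortest ending here [7, 11, 8, 7, 9] sum 42, len 5
add 1: shortest ending here [7, 11, 8, 7, 9, 1] sum 43, len 6
add 10: shortest ending here [11, 8, 7, 9, 1, 10] sum 46, len 6
Shortest qualifying length: 5.

5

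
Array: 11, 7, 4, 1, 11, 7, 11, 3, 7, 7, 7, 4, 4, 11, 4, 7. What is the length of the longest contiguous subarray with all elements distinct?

add 11: [11] len 1
add 7: [11, 7] len 2
add 4: [11, 7, 4] len 3
add 1: [11, 7, 4, 1] len 4
add 11 (repeat 11, move left end past it): [7, 4, 1, 11] len 4
add 7 (repeat 7, move left end past it): [4, 1, 11, 7] len 4
add 11 (repeat 11, move left end past it): [7, 11] len 2
add 3: [7, 11, 3] len 3
add 7 (repeat 7, move left end past it): [11, 3, 7] len 3
add 7 (repeat 7, move left end past it): [7] len 1
add 7 (repeat 7, move left end past it): [7] len 1
add 4: [7, 4] len 2
add 4 (repeat 4, move left end past it): [4] len 1
add 11: [4, 11] len 2
add 4 (repeat 4, move left end past it): [11, 4] len 2
add 7: [11, 4, 7] len 3
Longest all-distinct length: 4.

4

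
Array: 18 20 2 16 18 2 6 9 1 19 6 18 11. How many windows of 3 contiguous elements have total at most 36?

8

(18, 20, 2) → sum 40
(20, 2, 16) → sum 38
(2, 16, 18) → sum 36  ≤ 36 ✓
(16, 18, 2) → sum 36  ≤ 36 ✓
(18, 2, 6) → sum 26  ≤ 36 ✓
(2, 6, 9) → sum 17  ≤ 36 ✓
(6, 9, 1) → sum 16  ≤ 36 ✓
(9, 1, 19) → sum 29  ≤ 36 ✓
(1, 19, 6) → sum 26  ≤ 36 ✓
(19, 6, 18) → sum 43
(6, 18, 11) → sum 35  ≤ 36 ✓
8 windows satisfy the condition.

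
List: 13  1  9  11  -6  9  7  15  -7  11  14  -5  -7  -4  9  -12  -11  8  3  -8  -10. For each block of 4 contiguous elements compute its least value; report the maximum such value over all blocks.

1

[13, 1, 9, 11] → min 1
[1, 9, 11, -6] → min -6
[9, 11, -6, 9] → min -6
[11, -6, 9, 7] → min -6
[-6, 9, 7, 15] → min -6
[9, 7, 15, -7] → min -7
[7, 15, -7, 11] → min -7
[15, -7, 11, 14] → min -7
[-7, 11, 14, -5] → min -7
[11, 14, -5, -7] → min -7
[14, -5, -7, -4] → min -7
[-5, -7, -4, 9] → min -7
[-7, -4, 9, -12] → min -12
[-4, 9, -12, -11] → min -12
[9, -12, -11, 8] → min -12
[-12, -11, 8, 3] → min -12
[-11, 8, 3, -8] → min -11
[8, 3, -8, -10] → min -10
Maximum of these is 1.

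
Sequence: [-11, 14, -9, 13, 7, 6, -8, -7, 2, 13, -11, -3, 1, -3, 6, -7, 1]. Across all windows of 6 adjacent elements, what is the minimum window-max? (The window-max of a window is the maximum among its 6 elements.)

6

[-11, 14, -9, 13, 7, 6] → max 14
[14, -9, 13, 7, 6, -8] → max 14
[-9, 13, 7, 6, -8, -7] → max 13
[13, 7, 6, -8, -7, 2] → max 13
[7, 6, -8, -7, 2, 13] → max 13
[6, -8, -7, 2, 13, -11] → max 13
[-8, -7, 2, 13, -11, -3] → max 13
[-7, 2, 13, -11, -3, 1] → max 13
[2, 13, -11, -3, 1, -3] → max 13
[13, -11, -3, 1, -3, 6] → max 13
[-11, -3, 1, -3, 6, -7] → max 6
[-3, 1, -3, 6, -7, 1] → max 6
Minimum of these is 6.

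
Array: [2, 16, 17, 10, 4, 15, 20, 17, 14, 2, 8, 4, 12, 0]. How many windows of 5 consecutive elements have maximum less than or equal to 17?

5

(2, 16, 17, 10, 4) → max 17  ≤ 17 ✓
(16, 17, 10, 4, 15) → max 17  ≤ 17 ✓
(17, 10, 4, 15, 20) → max 20
(10, 4, 15, 20, 17) → max 20
(4, 15, 20, 17, 14) → max 20
(15, 20, 17, 14, 2) → max 20
(20, 17, 14, 2, 8) → max 20
(17, 14, 2, 8, 4) → max 17  ≤ 17 ✓
(14, 2, 8, 4, 12) → max 14  ≤ 17 ✓
(2, 8, 4, 12, 0) → max 12  ≤ 17 ✓
5 windows satisfy the condition.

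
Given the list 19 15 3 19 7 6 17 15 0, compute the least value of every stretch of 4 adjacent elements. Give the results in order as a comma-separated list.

Sliding a size-4 window across the 9 values:
[19, 15, 3, 19] → min 3
[15, 3, 19, 7] → min 3
[3, 19, 7, 6] → min 3
[19, 7, 6, 17] → min 6
[7, 6, 17, 15] → min 6
[6, 17, 15, 0] → min 0

3, 3, 3, 6, 6, 0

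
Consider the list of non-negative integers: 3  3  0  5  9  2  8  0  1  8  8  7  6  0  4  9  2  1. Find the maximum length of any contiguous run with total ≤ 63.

add 3: [3] sum 3, len 1
add 3: [3, 3] sum 6, len 2
add 0: [3, 3, 0] sum 6, len 3
add 5: [3, 3, 0, 5] sum 11, len 4
add 9: [3, 3, 0, 5, 9] sum 20, len 5
add 2: [3, 3, 0, 5, 9, 2] sum 22, len 6
add 8: [3, 3, 0, 5, 9, 2, 8] sum 30, len 7
add 0: [3, 3, 0, 5, 9, 2, 8, 0] sum 30, len 8
add 1: [3, 3, 0, 5, 9, 2, 8, 0, 1] sum 31, len 9
add 8: [3, 3, 0, 5, 9, 2, 8, 0, 1, 8] sum 39, len 10
add 8: [3, 3, 0, 5, 9, 2, 8, 0, 1, 8, 8] sum 47, len 11
add 7: [3, 3, 0, 5, 9, 2, 8, 0, 1, 8, 8, 7] sum 54, len 12
add 6: [3, 3, 0, 5, 9, 2, 8, 0, 1, 8, 8, 7, 6] sum 60, len 13
add 0: [3, 3, 0, 5, 9, 2, 8, 0, 1, 8, 8, 7, 6, 0] sum 60, len 14
add 4: [3, 0, 5, 9, 2, 8, 0, 1, 8, 8, 7, 6, 0, 4] sum 61, len 14
add 9: [9, 2, 8, 0, 1, 8, 8, 7, 6, 0, 4, 9] sum 62, len 12
add 2: [2, 8, 0, 1, 8, 8, 7, 6, 0, 4, 9, 2] sum 55, len 12
add 1: [2, 8, 0, 1, 8, 8, 7, 6, 0, 4, 9, 2, 1] sum 56, len 13
Longest length seen: 14.

14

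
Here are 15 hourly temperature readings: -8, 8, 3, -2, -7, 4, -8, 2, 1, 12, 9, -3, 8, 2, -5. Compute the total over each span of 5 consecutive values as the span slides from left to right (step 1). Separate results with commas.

-6, 6, -10, -11, -8, 11, 16, 21, 27, 28, 11

(-8, 8, 3, -2, -7) → sum -6
(8, 3, -2, -7, 4) → sum 6
(3, -2, -7, 4, -8) → sum -10
(-2, -7, 4, -8, 2) → sum -11
(-7, 4, -8, 2, 1) → sum -8
(4, -8, 2, 1, 12) → sum 11
(-8, 2, 1, 12, 9) → sum 16
(2, 1, 12, 9, -3) → sum 21
(1, 12, 9, -3, 8) → sum 27
(12, 9, -3, 8, 2) → sum 28
(9, -3, 8, 2, -5) → sum 11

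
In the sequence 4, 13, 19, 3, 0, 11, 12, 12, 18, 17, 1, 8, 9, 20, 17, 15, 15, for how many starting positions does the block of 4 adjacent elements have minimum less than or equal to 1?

[4, 13, 19, 3] → min 3
[13, 19, 3, 0] → min 0  ≤ 1 ✓
[19, 3, 0, 11] → min 0  ≤ 1 ✓
[3, 0, 11, 12] → min 0  ≤ 1 ✓
[0, 11, 12, 12] → min 0  ≤ 1 ✓
[11, 12, 12, 18] → min 11
[12, 12, 18, 17] → min 12
[12, 18, 17, 1] → min 1  ≤ 1 ✓
[18, 17, 1, 8] → min 1  ≤ 1 ✓
[17, 1, 8, 9] → min 1  ≤ 1 ✓
[1, 8, 9, 20] → min 1  ≤ 1 ✓
[8, 9, 20, 17] → min 8
[9, 20, 17, 15] → min 9
[20, 17, 15, 15] → min 15
8 windows satisfy the condition.

8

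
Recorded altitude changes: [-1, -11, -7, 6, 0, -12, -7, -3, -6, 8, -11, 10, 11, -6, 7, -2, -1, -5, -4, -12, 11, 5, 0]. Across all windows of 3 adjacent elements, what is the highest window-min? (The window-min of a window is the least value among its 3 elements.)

0

[-1, -11, -7] → min -11
[-11, -7, 6] → min -11
[-7, 6, 0] → min -7
[6, 0, -12] → min -12
[0, -12, -7] → min -12
[-12, -7, -3] → min -12
[-7, -3, -6] → min -7
[-3, -6, 8] → min -6
[-6, 8, -11] → min -11
[8, -11, 10] → min -11
[-11, 10, 11] → min -11
[10, 11, -6] → min -6
[11, -6, 7] → min -6
[-6, 7, -2] → min -6
[7, -2, -1] → min -2
[-2, -1, -5] → min -5
[-1, -5, -4] → min -5
[-5, -4, -12] → min -12
[-4, -12, 11] → min -12
[-12, 11, 5] → min -12
[11, 5, 0] → min 0
Highest of these is 0.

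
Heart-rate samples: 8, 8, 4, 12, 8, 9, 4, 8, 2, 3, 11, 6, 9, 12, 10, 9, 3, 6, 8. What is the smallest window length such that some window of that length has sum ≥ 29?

Extend right; whenever the sum reaches 29, record the length and shrink from the left:
add 8: running sum 8 < 29
add 8: running sum 16 < 29
add 4: running sum 20 < 29
end 3: [8, 8, 4, 12] sum 32, len 4
end 4: [8, 4, 12, 8] sum 32, len 4
end 5: [12, 8, 9] sum 29, len 3
end 6: [12, 8, 9, 4] sum 33, len 4
end 7: [8, 9, 4, 8] sum 29, len 4
end 8: [8, 9, 4, 8, 2] sum 31, len 5
end 9: [8, 9, 4, 8, 2, 3] sum 34, len 6
end 10: [9, 4, 8, 2, 3, 11] sum 37, len 6
end 11: [8, 2, 3, 11, 6] sum 30, len 5
end 12: [3, 11, 6, 9] sum 29, len 4
end 13: [11, 6, 9, 12] sum 38, len 4
end 14: [9, 12, 10] sum 31, len 3
end 15: [12, 10, 9] sum 31, len 3
end 16: [12, 10, 9, 3] sum 34, len 4
end 17: [12, 10, 9, 3, 6] sum 40, len 5
end 18: [10, 9, 3, 6, 8] sum 36, len 5
Shortest qualifying length: 3.

3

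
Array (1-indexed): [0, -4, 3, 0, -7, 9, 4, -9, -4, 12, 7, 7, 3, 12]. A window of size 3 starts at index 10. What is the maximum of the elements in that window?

12

Elements at indices 10..12: 12, 7, 7
max(12, 7, 7) = 12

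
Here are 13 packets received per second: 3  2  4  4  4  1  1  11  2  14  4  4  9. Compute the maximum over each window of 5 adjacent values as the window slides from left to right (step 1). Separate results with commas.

Sliding a size-5 window across the 13 values:
3 2 4 4 4 → max 4
2 4 4 4 1 → max 4
4 4 4 1 1 → max 4
4 4 1 1 11 → max 11
4 1 1 11 2 → max 11
1 1 11 2 14 → max 14
1 11 2 14 4 → max 14
11 2 14 4 4 → max 14
2 14 4 4 9 → max 14

4, 4, 4, 11, 11, 14, 14, 14, 14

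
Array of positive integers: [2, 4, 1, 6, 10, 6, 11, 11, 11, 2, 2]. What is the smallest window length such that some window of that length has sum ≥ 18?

2

add 2: running sum 2 < 18
add 4: running sum 6 < 18
add 1: running sum 7 < 18
add 6: running sum 13 < 18
end 4: [4, 1, 6, 10] sum 21, len 4
end 5: [6, 10, 6] sum 22, len 3
end 6: [10, 6, 11] sum 27, len 3
end 7: [11, 11] sum 22, len 2
end 8: [11, 11] sum 22, len 2
end 9: [11, 11, 2] sum 24, len 3
end 10: [11, 11, 2, 2] sum 26, len 4
Shortest qualifying length: 2.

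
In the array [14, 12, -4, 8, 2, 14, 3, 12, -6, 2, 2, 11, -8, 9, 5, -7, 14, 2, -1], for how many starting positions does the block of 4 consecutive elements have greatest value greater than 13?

[14, 12, -4, 8] → max 14  > 13 ✓
[12, -4, 8, 2] → max 12
[-4, 8, 2, 14] → max 14  > 13 ✓
[8, 2, 14, 3] → max 14  > 13 ✓
[2, 14, 3, 12] → max 14  > 13 ✓
[14, 3, 12, -6] → max 14  > 13 ✓
[3, 12, -6, 2] → max 12
[12, -6, 2, 2] → max 12
[-6, 2, 2, 11] → max 11
[2, 2, 11, -8] → max 11
[2, 11, -8, 9] → max 11
[11, -8, 9, 5] → max 11
[-8, 9, 5, -7] → max 9
[9, 5, -7, 14] → max 14  > 13 ✓
[5, -7, 14, 2] → max 14  > 13 ✓
[-7, 14, 2, -1] → max 14  > 13 ✓
8 windows satisfy the condition.

8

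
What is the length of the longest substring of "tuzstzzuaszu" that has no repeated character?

4

[t] len 1
[t, u] len 2
[t, u, z] len 3
[t, u, z, s] len 4
[u, z, s, t] len 4
[s, t, z] len 3
[z] len 1
[z, u] len 2
[z, u, a] len 3
[z, u, a, s] len 4
[u, a, s, z] len 4
[a, s, z, u] len 4
Longest all-distinct length: 4.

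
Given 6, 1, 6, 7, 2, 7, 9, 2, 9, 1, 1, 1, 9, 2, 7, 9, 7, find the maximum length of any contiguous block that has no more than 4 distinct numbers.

14

[6] 1 distinct, len 1
[6, 1] 2 distinct, len 2
[6, 1, 6] 2 distinct, len 3
[6, 1, 6, 7] 3 distinct, len 4
[6, 1, 6, 7, 2] 4 distinct, len 5
[6, 1, 6, 7, 2, 7] 4 distinct, len 6
[6, 7, 2, 7, 9] 4 distinct, len 5
[6, 7, 2, 7, 9, 2] 4 distinct, len 6
[6, 7, 2, 7, 9, 2, 9] 4 distinct, len 7
[7, 2, 7, 9, 2, 9, 1] 4 distinct, len 7
[7, 2, 7, 9, 2, 9, 1, 1] 4 distinct, len 8
[7, 2, 7, 9, 2, 9, 1, 1, 1] 4 distinct, len 9
[7, 2, 7, 9, 2, 9, 1, 1, 1, 9] 4 distinct, len 10
[7, 2, 7, 9, 2, 9, 1, 1, 1, 9, 2] 4 distinct, len 11
[7, 2, 7, 9, 2, 9, 1, 1, 1, 9, 2, 7] 4 distinct, len 12
[7, 2, 7, 9, 2, 9, 1, 1, 1, 9, 2, 7, 9] 4 distinct, len 13
[7, 2, 7, 9, 2, 9, 1, 1, 1, 9, 2, 7, 9, 7] 4 distinct, len 14
Longest length with ≤4 distinct: 14.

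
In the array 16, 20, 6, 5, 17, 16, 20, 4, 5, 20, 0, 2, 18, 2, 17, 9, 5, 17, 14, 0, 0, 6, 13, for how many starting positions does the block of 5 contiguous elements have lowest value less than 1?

9

(16, 20, 6, 5, 17) → min 5
(20, 6, 5, 17, 16) → min 5
(6, 5, 17, 16, 20) → min 5
(5, 17, 16, 20, 4) → min 4
(17, 16, 20, 4, 5) → min 4
(16, 20, 4, 5, 20) → min 4
(20, 4, 5, 20, 0) → min 0  < 1 ✓
(4, 5, 20, 0, 2) → min 0  < 1 ✓
(5, 20, 0, 2, 18) → min 0  < 1 ✓
(20, 0, 2, 18, 2) → min 0  < 1 ✓
(0, 2, 18, 2, 17) → min 0  < 1 ✓
(2, 18, 2, 17, 9) → min 2
(18, 2, 17, 9, 5) → min 2
(2, 17, 9, 5, 17) → min 2
(17, 9, 5, 17, 14) → min 5
(9, 5, 17, 14, 0) → min 0  < 1 ✓
(5, 17, 14, 0, 0) → min 0  < 1 ✓
(17, 14, 0, 0, 6) → min 0  < 1 ✓
(14, 0, 0, 6, 13) → min 0  < 1 ✓
9 windows satisfy the condition.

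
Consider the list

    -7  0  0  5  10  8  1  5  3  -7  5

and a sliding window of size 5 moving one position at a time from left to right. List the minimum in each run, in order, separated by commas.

-7 0 0 5 10 → min -7
0 0 5 10 8 → min 0
0 5 10 8 1 → min 0
5 10 8 1 5 → min 1
10 8 1 5 3 → min 1
8 1 5 3 -7 → min -7
1 5 3 -7 5 → min -7

-7, 0, 0, 1, 1, -7, -7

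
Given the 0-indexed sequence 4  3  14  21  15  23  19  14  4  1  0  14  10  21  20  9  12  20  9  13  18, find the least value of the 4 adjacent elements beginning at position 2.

Elements at indices 2..5: 14, 21, 15, 23
min(14, 21, 15, 23) = 14

14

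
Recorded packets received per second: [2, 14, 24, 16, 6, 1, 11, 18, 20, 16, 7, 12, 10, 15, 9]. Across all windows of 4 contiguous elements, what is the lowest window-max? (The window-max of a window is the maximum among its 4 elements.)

2 14 24 16 → max 24
14 24 16 6 → max 24
24 16 6 1 → max 24
16 6 1 11 → max 16
6 1 11 18 → max 18
1 11 18 20 → max 20
11 18 20 16 → max 20
18 20 16 7 → max 20
20 16 7 12 → max 20
16 7 12 10 → max 16
7 12 10 15 → max 15
12 10 15 9 → max 15
Lowest of these is 15.

15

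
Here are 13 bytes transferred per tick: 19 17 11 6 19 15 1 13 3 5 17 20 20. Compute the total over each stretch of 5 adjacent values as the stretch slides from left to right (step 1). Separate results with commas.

72, 68, 52, 54, 51, 37, 39, 58, 65

19 17 11 6 19 → sum 72
17 11 6 19 15 → sum 68
11 6 19 15 1 → sum 52
6 19 15 1 13 → sum 54
19 15 1 13 3 → sum 51
15 1 13 3 5 → sum 37
1 13 3 5 17 → sum 39
13 3 5 17 20 → sum 58
3 5 17 20 20 → sum 65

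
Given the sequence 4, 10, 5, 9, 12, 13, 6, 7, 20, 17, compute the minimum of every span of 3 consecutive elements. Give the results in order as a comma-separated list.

Sliding a size-3 window across the 10 values:
[4, 10, 5] → min 4
[10, 5, 9] → min 5
[5, 9, 12] → min 5
[9, 12, 13] → min 9
[12, 13, 6] → min 6
[13, 6, 7] → min 6
[6, 7, 20] → min 6
[7, 20, 17] → min 7

4, 5, 5, 9, 6, 6, 6, 7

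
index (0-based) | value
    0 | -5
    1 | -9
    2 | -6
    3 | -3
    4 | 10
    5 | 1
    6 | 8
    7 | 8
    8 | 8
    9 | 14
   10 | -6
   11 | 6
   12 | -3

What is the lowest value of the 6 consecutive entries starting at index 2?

Elements at indices 2..7: -6, -3, 10, 1, 8, 8
min(-6, -3, 10, 1, 8, 8) = -6

-6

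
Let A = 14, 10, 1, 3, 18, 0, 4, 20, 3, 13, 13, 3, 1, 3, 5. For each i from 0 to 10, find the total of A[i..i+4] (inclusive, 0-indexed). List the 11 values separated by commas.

46, 32, 26, 45, 45, 40, 53, 52, 33, 33, 25

[14, 10, 1, 3, 18] → sum 46
[10, 1, 3, 18, 0] → sum 32
[1, 3, 18, 0, 4] → sum 26
[3, 18, 0, 4, 20] → sum 45
[18, 0, 4, 20, 3] → sum 45
[0, 4, 20, 3, 13] → sum 40
[4, 20, 3, 13, 13] → sum 53
[20, 3, 13, 13, 3] → sum 52
[3, 13, 13, 3, 1] → sum 33
[13, 13, 3, 1, 3] → sum 33
[13, 3, 1, 3, 5] → sum 25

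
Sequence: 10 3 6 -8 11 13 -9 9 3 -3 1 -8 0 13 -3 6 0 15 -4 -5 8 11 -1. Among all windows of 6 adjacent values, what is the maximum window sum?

35

(10, 3, 6, -8, 11, 13) → sum 35
(3, 6, -8, 11, 13, -9) → sum 16
(6, -8, 11, 13, -9, 9) → sum 22
(-8, 11, 13, -9, 9, 3) → sum 19
(11, 13, -9, 9, 3, -3) → sum 24
(13, -9, 9, 3, -3, 1) → sum 14
(-9, 9, 3, -3, 1, -8) → sum -7
(9, 3, -3, 1, -8, 0) → sum 2
(3, -3, 1, -8, 0, 13) → sum 6
(-3, 1, -8, 0, 13, -3) → sum 0
(1, -8, 0, 13, -3, 6) → sum 9
(-8, 0, 13, -3, 6, 0) → sum 8
(0, 13, -3, 6, 0, 15) → sum 31
(13, -3, 6, 0, 15, -4) → sum 27
(-3, 6, 0, 15, -4, -5) → sum 9
(6, 0, 15, -4, -5, 8) → sum 20
(0, 15, -4, -5, 8, 11) → sum 25
(15, -4, -5, 8, 11, -1) → sum 24
Maximum of these is 35.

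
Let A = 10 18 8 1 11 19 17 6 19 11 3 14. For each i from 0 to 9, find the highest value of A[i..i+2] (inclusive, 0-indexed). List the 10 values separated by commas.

18, 18, 11, 19, 19, 19, 19, 19, 19, 14

10 18 8 → max 18
18 8 1 → max 18
8 1 11 → max 11
1 11 19 → max 19
11 19 17 → max 19
19 17 6 → max 19
17 6 19 → max 19
6 19 11 → max 19
19 11 3 → max 19
11 3 14 → max 14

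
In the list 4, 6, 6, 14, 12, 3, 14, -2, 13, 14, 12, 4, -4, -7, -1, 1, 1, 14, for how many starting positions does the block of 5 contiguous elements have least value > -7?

9

(4, 6, 6, 14, 12) → min 4  > -7 ✓
(6, 6, 14, 12, 3) → min 3  > -7 ✓
(6, 14, 12, 3, 14) → min 3  > -7 ✓
(14, 12, 3, 14, -2) → min -2  > -7 ✓
(12, 3, 14, -2, 13) → min -2  > -7 ✓
(3, 14, -2, 13, 14) → min -2  > -7 ✓
(14, -2, 13, 14, 12) → min -2  > -7 ✓
(-2, 13, 14, 12, 4) → min -2  > -7 ✓
(13, 14, 12, 4, -4) → min -4  > -7 ✓
(14, 12, 4, -4, -7) → min -7
(12, 4, -4, -7, -1) → min -7
(4, -4, -7, -1, 1) → min -7
(-4, -7, -1, 1, 1) → min -7
(-7, -1, 1, 1, 14) → min -7
9 windows satisfy the condition.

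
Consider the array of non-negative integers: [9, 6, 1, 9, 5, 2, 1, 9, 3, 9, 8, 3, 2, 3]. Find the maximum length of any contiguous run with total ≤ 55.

12

[9] sum 9 len 1
[9, 6] sum 15 len 2
[9, 6, 1] sum 16 len 3
[9, 6, 1, 9] sum 25 len 4
[9, 6, 1, 9, 5] sum 30 len 5
[9, 6, 1, 9, 5, 2] sum 32 len 6
[9, 6, 1, 9, 5, 2, 1] sum 33 len 7
[9, 6, 1, 9, 5, 2, 1, 9] sum 42 len 8
[9, 6, 1, 9, 5, 2, 1, 9, 3] sum 45 len 9
[9, 6, 1, 9, 5, 2, 1, 9, 3, 9] sum 54 len 10
[6, 1, 9, 5, 2, 1, 9, 3, 9, 8] sum 53 len 10
[1, 9, 5, 2, 1, 9, 3, 9, 8, 3] sum 50 len 10
[1, 9, 5, 2, 1, 9, 3, 9, 8, 3, 2] sum 52 len 11
[1, 9, 5, 2, 1, 9, 3, 9, 8, 3, 2, 3] sum 55 len 12
Longest length seen: 12.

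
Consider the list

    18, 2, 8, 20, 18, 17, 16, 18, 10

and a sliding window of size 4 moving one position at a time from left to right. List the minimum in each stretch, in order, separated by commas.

2, 2, 8, 16, 16, 10

Sliding a size-4 window across the 9 values:
[18, 2, 8, 20] → min 2
[2, 8, 20, 18] → min 2
[8, 20, 18, 17] → min 8
[20, 18, 17, 16] → min 16
[18, 17, 16, 18] → min 16
[17, 16, 18, 10] → min 10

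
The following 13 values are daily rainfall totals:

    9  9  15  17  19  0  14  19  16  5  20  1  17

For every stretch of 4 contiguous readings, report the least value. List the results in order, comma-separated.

Sliding a size-4 window across the 13 values:
(9, 9, 15, 17) → min 9
(9, 15, 17, 19) → min 9
(15, 17, 19, 0) → min 0
(17, 19, 0, 14) → min 0
(19, 0, 14, 19) → min 0
(0, 14, 19, 16) → min 0
(14, 19, 16, 5) → min 5
(19, 16, 5, 20) → min 5
(16, 5, 20, 1) → min 1
(5, 20, 1, 17) → min 1

9, 9, 0, 0, 0, 0, 5, 5, 1, 1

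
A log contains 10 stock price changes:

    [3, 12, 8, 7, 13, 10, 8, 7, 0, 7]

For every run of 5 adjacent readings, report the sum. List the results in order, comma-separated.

3 12 8 7 13 → sum 43
12 8 7 13 10 → sum 50
8 7 13 10 8 → sum 46
7 13 10 8 7 → sum 45
13 10 8 7 0 → sum 38
10 8 7 0 7 → sum 32

43, 50, 46, 45, 38, 32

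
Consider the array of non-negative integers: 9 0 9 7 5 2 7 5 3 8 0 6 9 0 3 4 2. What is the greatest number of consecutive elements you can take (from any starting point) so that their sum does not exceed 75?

[9] sum 9 len 1
[9, 0] sum 9 len 2
[9, 0, 9] sum 18 len 3
[9, 0, 9, 7] sum 25 len 4
[9, 0, 9, 7, 5] sum 30 len 5
[9, 0, 9, 7, 5, 2] sum 32 len 6
[9, 0, 9, 7, 5, 2, 7] sum 39 len 7
[9, 0, 9, 7, 5, 2, 7, 5] sum 44 len 8
[9, 0, 9, 7, 5, 2, 7, 5, 3] sum 47 len 9
[9, 0, 9, 7, 5, 2, 7, 5, 3, 8] sum 55 len 10
[9, 0, 9, 7, 5, 2, 7, 5, 3, 8, 0] sum 55 len 11
[9, 0, 9, 7, 5, 2, 7, 5, 3, 8, 0, 6] sum 61 len 12
[9, 0, 9, 7, 5, 2, 7, 5, 3, 8, 0, 6, 9] sum 70 len 13
[9, 0, 9, 7, 5, 2, 7, 5, 3, 8, 0, 6, 9, 0] sum 70 len 14
[9, 0, 9, 7, 5, 2, 7, 5, 3, 8, 0, 6, 9, 0, 3] sum 73 len 15
[0, 9, 7, 5, 2, 7, 5, 3, 8, 0, 6, 9, 0, 3, 4] sum 68 len 15
[0, 9, 7, 5, 2, 7, 5, 3, 8, 0, 6, 9, 0, 3, 4, 2] sum 70 len 16
Longest length seen: 16.

16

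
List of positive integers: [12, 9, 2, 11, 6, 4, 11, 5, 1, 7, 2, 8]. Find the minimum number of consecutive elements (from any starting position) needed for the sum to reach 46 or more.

add 12: running sum 12 < 46
add 9: running sum 21 < 46
add 2: running sum 23 < 46
add 11: running sum 34 < 46
add 6: running sum 40 < 46
add 4: running sum 44 < 46
add 11: shortest ending here [12, 9, 2, 11, 6, 4, 11] sum 55, len 7
add 5: shortest ending here [9, 2, 11, 6, 4, 11, 5] sum 48, len 7
add 1: shortest ending here [9, 2, 11, 6, 4, 11, 5, 1] sum 49, len 8
add 7: shortest ending here [2, 11, 6, 4, 11, 5, 1, 7] sum 47, len 8
add 2: shortest ending here [11, 6, 4, 11, 5, 1, 7, 2] sum 47, len 8
add 8: shortest ending here [11, 6, 4, 11, 5, 1, 7, 2, 8] sum 55, len 9
Shortest qualifying length: 7.

7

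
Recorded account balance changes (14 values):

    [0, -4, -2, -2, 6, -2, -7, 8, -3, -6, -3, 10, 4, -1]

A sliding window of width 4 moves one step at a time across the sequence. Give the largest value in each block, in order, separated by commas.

0, 6, 6, 6, 8, 8, 8, 8, 10, 10, 10

(0, -4, -2, -2) → max 0
(-4, -2, -2, 6) → max 6
(-2, -2, 6, -2) → max 6
(-2, 6, -2, -7) → max 6
(6, -2, -7, 8) → max 8
(-2, -7, 8, -3) → max 8
(-7, 8, -3, -6) → max 8
(8, -3, -6, -3) → max 8
(-3, -6, -3, 10) → max 10
(-6, -3, 10, 4) → max 10
(-3, 10, 4, -1) → max 10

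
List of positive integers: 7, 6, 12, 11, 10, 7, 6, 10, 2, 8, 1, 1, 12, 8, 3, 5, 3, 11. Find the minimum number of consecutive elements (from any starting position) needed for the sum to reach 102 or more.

add 7: running sum 7 < 102
add 6: running sum 13 < 102
add 12: running sum 25 < 102
add 11: running sum 36 < 102
add 10: running sum 46 < 102
add 7: running sum 53 < 102
add 6: running sum 59 < 102
add 10: running sum 69 < 102
add 2: running sum 71 < 102
add 8: running sum 79 < 102
add 1: running sum 80 < 102
add 1: running sum 81 < 102
add 12: running sum 93 < 102
add 8: running sum 101 < 102
add 3: shortest ending here [7, 6, 12, 11, 10, 7, 6, 10, 2, 8, 1, 1, 12, 8, 3] sum 104, len 15
add 5: shortest ending here [6, 12, 11, 10, 7, 6, 10, 2, 8, 1, 1, 12, 8, 3, 5] sum 102, len 15
add 3: shortest ending here [6, 12, 11, 10, 7, 6, 10, 2, 8, 1, 1, 12, 8, 3, 5, 3] sum 105, len 16
add 11: shortest ending here [12, 11, 10, 7, 6, 10, 2, 8, 1, 1, 12, 8, 3, 5, 3, 11] sum 110, len 16
Shortest qualifying length: 15.

15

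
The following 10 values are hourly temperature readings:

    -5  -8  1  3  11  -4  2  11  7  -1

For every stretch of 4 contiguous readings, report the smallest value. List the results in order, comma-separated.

[-5, -8, 1, 3] → min -8
[-8, 1, 3, 11] → min -8
[1, 3, 11, -4] → min -4
[3, 11, -4, 2] → min -4
[11, -4, 2, 11] → min -4
[-4, 2, 11, 7] → min -4
[2, 11, 7, -1] → min -1

-8, -8, -4, -4, -4, -4, -1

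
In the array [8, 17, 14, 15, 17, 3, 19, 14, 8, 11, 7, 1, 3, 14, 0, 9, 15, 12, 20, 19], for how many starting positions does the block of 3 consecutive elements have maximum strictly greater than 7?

17

8 17 14 → max 17  > 7 ✓
17 14 15 → max 17  > 7 ✓
14 15 17 → max 17  > 7 ✓
15 17 3 → max 17  > 7 ✓
17 3 19 → max 19  > 7 ✓
3 19 14 → max 19  > 7 ✓
19 14 8 → max 19  > 7 ✓
14 8 11 → max 14  > 7 ✓
8 11 7 → max 11  > 7 ✓
11 7 1 → max 11  > 7 ✓
7 1 3 → max 7
1 3 14 → max 14  > 7 ✓
3 14 0 → max 14  > 7 ✓
14 0 9 → max 14  > 7 ✓
0 9 15 → max 15  > 7 ✓
9 15 12 → max 15  > 7 ✓
15 12 20 → max 20  > 7 ✓
12 20 19 → max 20  > 7 ✓
17 windows satisfy the condition.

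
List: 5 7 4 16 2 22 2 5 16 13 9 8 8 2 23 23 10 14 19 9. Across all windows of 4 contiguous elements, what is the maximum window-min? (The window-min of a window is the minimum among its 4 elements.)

Window mins for each of the 17 positions:
(5, 7, 4, 16) → min 4
(7, 4, 16, 2) → min 2
(4, 16, 2, 22) → min 2
(16, 2, 22, 2) → min 2
(2, 22, 2, 5) → min 2
(22, 2, 5, 16) → min 2
(2, 5, 16, 13) → min 2
(5, 16, 13, 9) → min 5
(16, 13, 9, 8) → min 8
(13, 9, 8, 8) → min 8
(9, 8, 8, 2) → min 2
(8, 8, 2, 23) → min 2
(8, 2, 23, 23) → min 2
(2, 23, 23, 10) → min 2
(23, 23, 10, 14) → min 10
(23, 10, 14, 19) → min 10
(10, 14, 19, 9) → min 9
Maximum of these is 10.

10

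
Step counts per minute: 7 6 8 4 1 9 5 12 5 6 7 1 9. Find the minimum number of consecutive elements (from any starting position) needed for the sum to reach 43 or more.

add 7: running sum 7 < 43
add 6: running sum 13 < 43
add 8: running sum 21 < 43
add 4: running sum 25 < 43
add 1: running sum 26 < 43
add 9: running sum 35 < 43
add 5: running sum 40 < 43
end 7: [6, 8, 4, 1, 9, 5, 12] sum 45, len 7
end 8: [8, 4, 1, 9, 5, 12, 5] sum 44, len 7
end 9: [8, 4, 1, 9, 5, 12, 5, 6] sum 50, len 8
end 10: [9, 5, 12, 5, 6, 7] sum 44, len 6
end 11: [9, 5, 12, 5, 6, 7, 1] sum 45, len 7
end 12: [5, 12, 5, 6, 7, 1, 9] sum 45, len 7
Shortest qualifying length: 6.

6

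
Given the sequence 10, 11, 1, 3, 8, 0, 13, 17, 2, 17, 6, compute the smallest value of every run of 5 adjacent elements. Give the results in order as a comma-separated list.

10 11 1 3 8 → min 1
11 1 3 8 0 → min 0
1 3 8 0 13 → min 0
3 8 0 13 17 → min 0
8 0 13 17 2 → min 0
0 13 17 2 17 → min 0
13 17 2 17 6 → min 2

1, 0, 0, 0, 0, 0, 2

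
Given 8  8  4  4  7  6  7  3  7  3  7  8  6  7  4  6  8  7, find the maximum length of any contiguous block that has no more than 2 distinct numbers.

[8] 1 distinct, len 1
[8, 8] 1 distinct, len 2
[8, 8, 4] 2 distinct, len 3
[8, 8, 4, 4] 2 distinct, len 4
[4, 4, 7] 2 distinct, len 3
[7, 6] 2 distinct, len 2
[7, 6, 7] 2 distinct, len 3
[7, 3] 2 distinct, len 2
[7, 3, 7] 2 distinct, len 3
[7, 3, 7, 3] 2 distinct, len 4
[7, 3, 7, 3, 7] 2 distinct, len 5
[7, 8] 2 distinct, len 2
[8, 6] 2 distinct, len 2
[6, 7] 2 distinct, len 2
[7, 4] 2 distinct, len 2
[4, 6] 2 distinct, len 2
[6, 8] 2 distinct, len 2
[8, 7] 2 distinct, len 2
Longest length with ≤2 distinct: 5.

5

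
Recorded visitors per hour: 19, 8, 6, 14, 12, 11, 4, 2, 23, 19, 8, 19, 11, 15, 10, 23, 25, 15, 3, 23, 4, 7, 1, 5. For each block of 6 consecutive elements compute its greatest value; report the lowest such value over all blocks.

14

[19, 8, 6, 14, 12, 11] → max 19
[8, 6, 14, 12, 11, 4] → max 14
[6, 14, 12, 11, 4, 2] → max 14
[14, 12, 11, 4, 2, 23] → max 23
[12, 11, 4, 2, 23, 19] → max 23
[11, 4, 2, 23, 19, 8] → max 23
[4, 2, 23, 19, 8, 19] → max 23
[2, 23, 19, 8, 19, 11] → max 23
[23, 19, 8, 19, 11, 15] → max 23
[19, 8, 19, 11, 15, 10] → max 19
[8, 19, 11, 15, 10, 23] → max 23
[19, 11, 15, 10, 23, 25] → max 25
[11, 15, 10, 23, 25, 15] → max 25
[15, 10, 23, 25, 15, 3] → max 25
[10, 23, 25, 15, 3, 23] → max 25
[23, 25, 15, 3, 23, 4] → max 25
[25, 15, 3, 23, 4, 7] → max 25
[15, 3, 23, 4, 7, 1] → max 23
[3, 23, 4, 7, 1, 5] → max 23
Lowest of these is 14.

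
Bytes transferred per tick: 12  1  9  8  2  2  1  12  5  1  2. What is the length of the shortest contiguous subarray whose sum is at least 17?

2

add 12: running sum 12 < 17
add 1: running sum 13 < 17
add 9: shortest ending here [12, 1, 9] sum 22, len 3
add 8: shortest ending here [9, 8] sum 17, len 2
add 2: shortest ending here [9, 8, 2] sum 19, len 3
add 2: shortest ending here [9, 8, 2, 2] sum 21, len 4
add 1: shortest ending here [9, 8, 2, 2, 1] sum 22, len 5
add 12: shortest ending here [2, 2, 1, 12] sum 17, len 4
add 5: shortest ending here [12, 5] sum 17, len 2
add 1: shortest ending here [12, 5, 1] sum 18, len 3
add 2: shortest ending here [12, 5, 1, 2] sum 20, len 4
Shortest qualifying length: 2.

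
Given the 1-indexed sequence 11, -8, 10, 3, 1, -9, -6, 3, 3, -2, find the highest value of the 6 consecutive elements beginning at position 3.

10

Elements at indices 3..8: 10, 3, 1, -9, -6, 3
max(10, 3, 1, -9, -6, 3) = 10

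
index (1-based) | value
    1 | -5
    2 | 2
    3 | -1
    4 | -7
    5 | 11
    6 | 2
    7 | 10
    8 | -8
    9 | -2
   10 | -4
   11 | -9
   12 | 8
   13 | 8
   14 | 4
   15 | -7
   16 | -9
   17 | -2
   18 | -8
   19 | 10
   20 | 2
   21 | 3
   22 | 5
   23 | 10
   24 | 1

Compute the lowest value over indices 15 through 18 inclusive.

Elements at indices 15..18: -7, -9, -2, -8
min(-7, -9, -2, -8) = -9

-9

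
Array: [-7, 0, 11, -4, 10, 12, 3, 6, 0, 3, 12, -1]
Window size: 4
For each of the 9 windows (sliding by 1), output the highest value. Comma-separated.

-7 0 11 -4 → max 11
0 11 -4 10 → max 11
11 -4 10 12 → max 12
-4 10 12 3 → max 12
10 12 3 6 → max 12
12 3 6 0 → max 12
3 6 0 3 → max 6
6 0 3 12 → max 12
0 3 12 -1 → max 12

11, 11, 12, 12, 12, 12, 6, 12, 12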